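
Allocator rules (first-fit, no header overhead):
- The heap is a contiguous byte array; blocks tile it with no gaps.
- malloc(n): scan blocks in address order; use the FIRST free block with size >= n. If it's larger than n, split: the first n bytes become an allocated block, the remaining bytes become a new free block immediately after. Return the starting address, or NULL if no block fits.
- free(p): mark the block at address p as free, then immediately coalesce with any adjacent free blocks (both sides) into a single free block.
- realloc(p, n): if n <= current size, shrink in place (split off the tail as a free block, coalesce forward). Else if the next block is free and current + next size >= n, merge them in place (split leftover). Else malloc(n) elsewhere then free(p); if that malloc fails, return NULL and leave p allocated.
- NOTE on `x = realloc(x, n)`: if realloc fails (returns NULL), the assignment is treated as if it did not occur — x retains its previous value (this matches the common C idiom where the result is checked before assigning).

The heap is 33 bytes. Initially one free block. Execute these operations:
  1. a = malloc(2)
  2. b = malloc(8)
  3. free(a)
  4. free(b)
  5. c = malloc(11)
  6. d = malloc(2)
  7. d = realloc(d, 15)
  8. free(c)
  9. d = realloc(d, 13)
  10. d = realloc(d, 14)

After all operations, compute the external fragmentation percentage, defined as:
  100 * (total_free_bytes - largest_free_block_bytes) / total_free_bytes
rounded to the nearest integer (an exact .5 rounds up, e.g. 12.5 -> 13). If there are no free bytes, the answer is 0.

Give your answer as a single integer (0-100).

Answer: 42

Derivation:
Op 1: a = malloc(2) -> a = 0; heap: [0-1 ALLOC][2-32 FREE]
Op 2: b = malloc(8) -> b = 2; heap: [0-1 ALLOC][2-9 ALLOC][10-32 FREE]
Op 3: free(a) -> (freed a); heap: [0-1 FREE][2-9 ALLOC][10-32 FREE]
Op 4: free(b) -> (freed b); heap: [0-32 FREE]
Op 5: c = malloc(11) -> c = 0; heap: [0-10 ALLOC][11-32 FREE]
Op 6: d = malloc(2) -> d = 11; heap: [0-10 ALLOC][11-12 ALLOC][13-32 FREE]
Op 7: d = realloc(d, 15) -> d = 11; heap: [0-10 ALLOC][11-25 ALLOC][26-32 FREE]
Op 8: free(c) -> (freed c); heap: [0-10 FREE][11-25 ALLOC][26-32 FREE]
Op 9: d = realloc(d, 13) -> d = 11; heap: [0-10 FREE][11-23 ALLOC][24-32 FREE]
Op 10: d = realloc(d, 14) -> d = 11; heap: [0-10 FREE][11-24 ALLOC][25-32 FREE]
Free blocks: [11 8] total_free=19 largest=11 -> 100*(19-11)/19 = 800/19 ≈ 42.105 -> rounds to 42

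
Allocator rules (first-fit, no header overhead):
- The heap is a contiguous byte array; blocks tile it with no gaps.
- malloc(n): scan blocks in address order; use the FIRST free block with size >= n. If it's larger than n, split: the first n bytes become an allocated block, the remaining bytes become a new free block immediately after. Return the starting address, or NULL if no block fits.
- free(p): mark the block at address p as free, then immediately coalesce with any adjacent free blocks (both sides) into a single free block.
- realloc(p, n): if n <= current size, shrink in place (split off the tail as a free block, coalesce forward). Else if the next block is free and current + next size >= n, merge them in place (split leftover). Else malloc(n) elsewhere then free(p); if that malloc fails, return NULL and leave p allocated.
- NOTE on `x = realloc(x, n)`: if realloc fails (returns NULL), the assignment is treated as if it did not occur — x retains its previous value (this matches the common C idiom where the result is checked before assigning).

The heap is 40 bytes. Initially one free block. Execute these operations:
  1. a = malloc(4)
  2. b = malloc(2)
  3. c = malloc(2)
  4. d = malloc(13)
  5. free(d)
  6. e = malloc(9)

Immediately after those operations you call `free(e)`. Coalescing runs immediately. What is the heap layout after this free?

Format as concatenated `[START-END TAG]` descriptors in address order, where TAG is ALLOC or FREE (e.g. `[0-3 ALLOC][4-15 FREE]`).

Answer: [0-3 ALLOC][4-5 ALLOC][6-7 ALLOC][8-39 FREE]

Derivation:
Op 1: a = malloc(4) -> a = 0; heap: [0-3 ALLOC][4-39 FREE]
Op 2: b = malloc(2) -> b = 4; heap: [0-3 ALLOC][4-5 ALLOC][6-39 FREE]
Op 3: c = malloc(2) -> c = 6; heap: [0-3 ALLOC][4-5 ALLOC][6-7 ALLOC][8-39 FREE]
Op 4: d = malloc(13) -> d = 8; heap: [0-3 ALLOC][4-5 ALLOC][6-7 ALLOC][8-20 ALLOC][21-39 FREE]
Op 5: free(d) -> (freed d); heap: [0-3 ALLOC][4-5 ALLOC][6-7 ALLOC][8-39 FREE]
Op 6: e = malloc(9) -> e = 8; heap: [0-3 ALLOC][4-5 ALLOC][6-7 ALLOC][8-16 ALLOC][17-39 FREE]
free(e): e = 8 -> block [8-16 ALLOC]; mark free, coalesce with adjacent free neighbors -> [0-3 ALLOC][4-5 ALLOC][6-7 ALLOC][8-39 FREE]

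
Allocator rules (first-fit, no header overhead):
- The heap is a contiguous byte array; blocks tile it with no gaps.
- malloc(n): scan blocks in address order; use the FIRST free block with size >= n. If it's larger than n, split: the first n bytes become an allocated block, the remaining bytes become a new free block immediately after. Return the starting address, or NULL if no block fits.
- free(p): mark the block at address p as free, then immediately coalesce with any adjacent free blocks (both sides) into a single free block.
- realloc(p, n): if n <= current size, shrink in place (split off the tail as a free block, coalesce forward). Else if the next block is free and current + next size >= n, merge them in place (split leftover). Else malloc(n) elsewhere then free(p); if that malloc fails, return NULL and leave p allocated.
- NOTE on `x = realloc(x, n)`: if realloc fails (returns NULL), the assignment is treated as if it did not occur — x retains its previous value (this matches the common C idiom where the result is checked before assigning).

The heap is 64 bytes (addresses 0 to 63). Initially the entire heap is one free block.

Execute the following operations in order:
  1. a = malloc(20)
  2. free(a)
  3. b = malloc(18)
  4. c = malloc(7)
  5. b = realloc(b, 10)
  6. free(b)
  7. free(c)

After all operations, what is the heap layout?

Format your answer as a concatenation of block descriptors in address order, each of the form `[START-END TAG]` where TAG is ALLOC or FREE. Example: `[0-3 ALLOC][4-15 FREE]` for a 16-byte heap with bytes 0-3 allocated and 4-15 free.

Answer: [0-63 FREE]

Derivation:
Op 1: a = malloc(20) -> a = 0; heap: [0-19 ALLOC][20-63 FREE]
Op 2: free(a) -> (freed a); heap: [0-63 FREE]
Op 3: b = malloc(18) -> b = 0; heap: [0-17 ALLOC][18-63 FREE]
Op 4: c = malloc(7) -> c = 18; heap: [0-17 ALLOC][18-24 ALLOC][25-63 FREE]
Op 5: b = realloc(b, 10) -> b = 0; heap: [0-9 ALLOC][10-17 FREE][18-24 ALLOC][25-63 FREE]
Op 6: free(b) -> (freed b); heap: [0-17 FREE][18-24 ALLOC][25-63 FREE]
Op 7: free(c) -> (freed c); heap: [0-63 FREE]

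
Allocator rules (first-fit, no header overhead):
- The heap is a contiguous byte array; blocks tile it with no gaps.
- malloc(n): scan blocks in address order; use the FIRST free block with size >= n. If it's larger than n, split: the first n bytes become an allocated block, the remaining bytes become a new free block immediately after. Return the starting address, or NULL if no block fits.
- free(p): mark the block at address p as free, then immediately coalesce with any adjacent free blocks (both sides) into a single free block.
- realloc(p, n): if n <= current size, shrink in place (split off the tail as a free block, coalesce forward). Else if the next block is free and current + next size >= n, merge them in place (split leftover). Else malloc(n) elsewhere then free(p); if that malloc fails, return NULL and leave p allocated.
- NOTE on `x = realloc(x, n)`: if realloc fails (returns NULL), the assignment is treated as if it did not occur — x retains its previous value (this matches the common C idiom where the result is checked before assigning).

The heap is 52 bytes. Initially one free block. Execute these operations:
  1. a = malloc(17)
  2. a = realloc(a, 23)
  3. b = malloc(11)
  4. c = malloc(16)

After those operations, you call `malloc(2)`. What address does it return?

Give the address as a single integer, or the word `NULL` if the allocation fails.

Answer: 50

Derivation:
Op 1: a = malloc(17) -> a = 0; heap: [0-16 ALLOC][17-51 FREE]
Op 2: a = realloc(a, 23) -> a = 0; heap: [0-22 ALLOC][23-51 FREE]
Op 3: b = malloc(11) -> b = 23; heap: [0-22 ALLOC][23-33 ALLOC][34-51 FREE]
Op 4: c = malloc(16) -> c = 34; heap: [0-22 ALLOC][23-33 ALLOC][34-49 ALLOC][50-51 FREE]
malloc(2): first-fit scan over [0-22 ALLOC][23-33 ALLOC][34-49 ALLOC][50-51 FREE] -> 50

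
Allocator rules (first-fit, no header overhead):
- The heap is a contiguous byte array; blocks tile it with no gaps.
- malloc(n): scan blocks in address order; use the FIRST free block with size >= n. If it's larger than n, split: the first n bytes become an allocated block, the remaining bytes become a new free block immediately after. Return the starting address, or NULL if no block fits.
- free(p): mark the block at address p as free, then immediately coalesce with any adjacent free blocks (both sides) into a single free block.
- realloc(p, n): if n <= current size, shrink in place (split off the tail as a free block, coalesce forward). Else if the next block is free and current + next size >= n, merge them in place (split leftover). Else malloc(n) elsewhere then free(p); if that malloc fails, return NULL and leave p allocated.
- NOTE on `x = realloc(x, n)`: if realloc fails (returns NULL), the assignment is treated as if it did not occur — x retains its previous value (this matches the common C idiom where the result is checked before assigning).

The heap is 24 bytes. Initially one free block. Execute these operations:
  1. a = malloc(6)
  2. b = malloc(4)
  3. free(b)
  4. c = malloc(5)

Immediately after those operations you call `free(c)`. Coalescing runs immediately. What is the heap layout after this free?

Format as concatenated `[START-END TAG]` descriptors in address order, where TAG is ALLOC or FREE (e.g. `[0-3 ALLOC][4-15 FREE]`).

Answer: [0-5 ALLOC][6-23 FREE]

Derivation:
Op 1: a = malloc(6) -> a = 0; heap: [0-5 ALLOC][6-23 FREE]
Op 2: b = malloc(4) -> b = 6; heap: [0-5 ALLOC][6-9 ALLOC][10-23 FREE]
Op 3: free(b) -> (freed b); heap: [0-5 ALLOC][6-23 FREE]
Op 4: c = malloc(5) -> c = 6; heap: [0-5 ALLOC][6-10 ALLOC][11-23 FREE]
free(c): c = 6 -> block [6-10 ALLOC]; mark free, coalesce with adjacent free neighbors -> [0-5 ALLOC][6-23 FREE]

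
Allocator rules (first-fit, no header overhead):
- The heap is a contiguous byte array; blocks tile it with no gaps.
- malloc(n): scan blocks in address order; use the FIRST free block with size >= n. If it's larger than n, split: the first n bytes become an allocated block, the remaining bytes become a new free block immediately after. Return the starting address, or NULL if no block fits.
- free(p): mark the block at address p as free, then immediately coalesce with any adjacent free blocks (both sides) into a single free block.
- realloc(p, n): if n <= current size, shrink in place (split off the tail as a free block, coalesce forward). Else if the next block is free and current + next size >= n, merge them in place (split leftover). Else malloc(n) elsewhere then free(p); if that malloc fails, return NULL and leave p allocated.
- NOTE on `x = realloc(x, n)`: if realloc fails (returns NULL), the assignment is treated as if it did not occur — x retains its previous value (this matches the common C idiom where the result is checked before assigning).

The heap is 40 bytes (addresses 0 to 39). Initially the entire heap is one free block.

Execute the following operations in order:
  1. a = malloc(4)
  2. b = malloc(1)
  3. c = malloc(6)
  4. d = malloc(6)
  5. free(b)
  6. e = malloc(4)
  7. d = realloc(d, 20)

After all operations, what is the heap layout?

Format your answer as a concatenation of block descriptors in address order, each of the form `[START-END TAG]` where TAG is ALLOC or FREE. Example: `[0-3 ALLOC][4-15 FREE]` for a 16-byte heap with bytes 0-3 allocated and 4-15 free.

Answer: [0-3 ALLOC][4-4 FREE][5-10 ALLOC][11-16 ALLOC][17-20 ALLOC][21-39 FREE]

Derivation:
Op 1: a = malloc(4) -> a = 0; heap: [0-3 ALLOC][4-39 FREE]
Op 2: b = malloc(1) -> b = 4; heap: [0-3 ALLOC][4-4 ALLOC][5-39 FREE]
Op 3: c = malloc(6) -> c = 5; heap: [0-3 ALLOC][4-4 ALLOC][5-10 ALLOC][11-39 FREE]
Op 4: d = malloc(6) -> d = 11; heap: [0-3 ALLOC][4-4 ALLOC][5-10 ALLOC][11-16 ALLOC][17-39 FREE]
Op 5: free(b) -> (freed b); heap: [0-3 ALLOC][4-4 FREE][5-10 ALLOC][11-16 ALLOC][17-39 FREE]
Op 6: e = malloc(4) -> e = 17; heap: [0-3 ALLOC][4-4 FREE][5-10 ALLOC][11-16 ALLOC][17-20 ALLOC][21-39 FREE]
Op 7: d = realloc(d, 20) -> NULL (d unchanged); heap: [0-3 ALLOC][4-4 FREE][5-10 ALLOC][11-16 ALLOC][17-20 ALLOC][21-39 FREE]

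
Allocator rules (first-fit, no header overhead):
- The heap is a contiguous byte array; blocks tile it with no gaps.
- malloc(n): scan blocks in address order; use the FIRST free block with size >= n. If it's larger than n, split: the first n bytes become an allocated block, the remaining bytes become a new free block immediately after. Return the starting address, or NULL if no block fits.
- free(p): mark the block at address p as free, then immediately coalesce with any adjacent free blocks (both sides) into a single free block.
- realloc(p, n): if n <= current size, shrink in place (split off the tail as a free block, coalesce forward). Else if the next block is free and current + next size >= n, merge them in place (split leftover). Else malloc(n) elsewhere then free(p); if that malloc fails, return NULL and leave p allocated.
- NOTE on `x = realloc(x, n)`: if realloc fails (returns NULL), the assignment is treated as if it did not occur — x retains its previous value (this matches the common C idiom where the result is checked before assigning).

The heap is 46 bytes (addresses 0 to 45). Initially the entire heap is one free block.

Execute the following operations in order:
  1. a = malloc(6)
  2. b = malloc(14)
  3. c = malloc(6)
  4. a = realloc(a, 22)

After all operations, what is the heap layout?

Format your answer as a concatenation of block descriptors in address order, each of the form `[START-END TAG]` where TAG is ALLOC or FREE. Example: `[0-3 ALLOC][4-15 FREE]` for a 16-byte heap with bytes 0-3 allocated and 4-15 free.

Answer: [0-5 ALLOC][6-19 ALLOC][20-25 ALLOC][26-45 FREE]

Derivation:
Op 1: a = malloc(6) -> a = 0; heap: [0-5 ALLOC][6-45 FREE]
Op 2: b = malloc(14) -> b = 6; heap: [0-5 ALLOC][6-19 ALLOC][20-45 FREE]
Op 3: c = malloc(6) -> c = 20; heap: [0-5 ALLOC][6-19 ALLOC][20-25 ALLOC][26-45 FREE]
Op 4: a = realloc(a, 22) -> NULL (a unchanged); heap: [0-5 ALLOC][6-19 ALLOC][20-25 ALLOC][26-45 FREE]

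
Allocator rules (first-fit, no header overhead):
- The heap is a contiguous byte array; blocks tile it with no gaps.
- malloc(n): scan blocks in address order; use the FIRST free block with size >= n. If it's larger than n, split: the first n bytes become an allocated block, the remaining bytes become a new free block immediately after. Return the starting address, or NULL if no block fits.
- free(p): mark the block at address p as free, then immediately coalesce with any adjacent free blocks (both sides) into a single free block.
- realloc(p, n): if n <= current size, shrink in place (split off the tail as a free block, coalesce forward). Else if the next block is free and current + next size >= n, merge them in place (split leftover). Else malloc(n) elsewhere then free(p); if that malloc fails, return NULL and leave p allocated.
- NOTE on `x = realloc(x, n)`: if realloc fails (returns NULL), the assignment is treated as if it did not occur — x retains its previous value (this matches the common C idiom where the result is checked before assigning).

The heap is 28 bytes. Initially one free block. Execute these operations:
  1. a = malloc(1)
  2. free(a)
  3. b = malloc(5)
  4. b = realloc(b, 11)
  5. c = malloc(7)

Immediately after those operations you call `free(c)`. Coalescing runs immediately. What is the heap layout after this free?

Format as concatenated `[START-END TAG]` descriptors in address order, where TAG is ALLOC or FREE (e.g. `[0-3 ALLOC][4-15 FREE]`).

Answer: [0-10 ALLOC][11-27 FREE]

Derivation:
Op 1: a = malloc(1) -> a = 0; heap: [0-0 ALLOC][1-27 FREE]
Op 2: free(a) -> (freed a); heap: [0-27 FREE]
Op 3: b = malloc(5) -> b = 0; heap: [0-4 ALLOC][5-27 FREE]
Op 4: b = realloc(b, 11) -> b = 0; heap: [0-10 ALLOC][11-27 FREE]
Op 5: c = malloc(7) -> c = 11; heap: [0-10 ALLOC][11-17 ALLOC][18-27 FREE]
free(c): c = 11 -> block [11-17 ALLOC]; mark free, coalesce with adjacent free neighbors -> [0-10 ALLOC][11-27 FREE]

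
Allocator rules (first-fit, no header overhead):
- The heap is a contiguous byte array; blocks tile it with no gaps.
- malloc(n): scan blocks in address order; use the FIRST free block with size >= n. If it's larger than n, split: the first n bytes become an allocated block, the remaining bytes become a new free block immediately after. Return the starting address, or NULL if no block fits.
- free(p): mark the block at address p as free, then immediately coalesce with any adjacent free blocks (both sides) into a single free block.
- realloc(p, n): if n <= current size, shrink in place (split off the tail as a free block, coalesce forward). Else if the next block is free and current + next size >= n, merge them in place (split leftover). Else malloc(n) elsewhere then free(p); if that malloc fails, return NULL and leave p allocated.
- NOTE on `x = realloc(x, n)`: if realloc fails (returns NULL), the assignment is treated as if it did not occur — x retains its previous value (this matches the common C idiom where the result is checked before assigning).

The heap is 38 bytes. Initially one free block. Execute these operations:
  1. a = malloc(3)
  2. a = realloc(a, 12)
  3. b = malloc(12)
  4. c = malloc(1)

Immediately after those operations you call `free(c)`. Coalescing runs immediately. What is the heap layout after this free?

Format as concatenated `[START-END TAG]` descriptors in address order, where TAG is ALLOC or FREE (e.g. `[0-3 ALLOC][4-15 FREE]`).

Answer: [0-11 ALLOC][12-23 ALLOC][24-37 FREE]

Derivation:
Op 1: a = malloc(3) -> a = 0; heap: [0-2 ALLOC][3-37 FREE]
Op 2: a = realloc(a, 12) -> a = 0; heap: [0-11 ALLOC][12-37 FREE]
Op 3: b = malloc(12) -> b = 12; heap: [0-11 ALLOC][12-23 ALLOC][24-37 FREE]
Op 4: c = malloc(1) -> c = 24; heap: [0-11 ALLOC][12-23 ALLOC][24-24 ALLOC][25-37 FREE]
free(c): c = 24 -> block [24-24 ALLOC]; mark free, coalesce with adjacent free neighbors -> [0-11 ALLOC][12-23 ALLOC][24-37 FREE]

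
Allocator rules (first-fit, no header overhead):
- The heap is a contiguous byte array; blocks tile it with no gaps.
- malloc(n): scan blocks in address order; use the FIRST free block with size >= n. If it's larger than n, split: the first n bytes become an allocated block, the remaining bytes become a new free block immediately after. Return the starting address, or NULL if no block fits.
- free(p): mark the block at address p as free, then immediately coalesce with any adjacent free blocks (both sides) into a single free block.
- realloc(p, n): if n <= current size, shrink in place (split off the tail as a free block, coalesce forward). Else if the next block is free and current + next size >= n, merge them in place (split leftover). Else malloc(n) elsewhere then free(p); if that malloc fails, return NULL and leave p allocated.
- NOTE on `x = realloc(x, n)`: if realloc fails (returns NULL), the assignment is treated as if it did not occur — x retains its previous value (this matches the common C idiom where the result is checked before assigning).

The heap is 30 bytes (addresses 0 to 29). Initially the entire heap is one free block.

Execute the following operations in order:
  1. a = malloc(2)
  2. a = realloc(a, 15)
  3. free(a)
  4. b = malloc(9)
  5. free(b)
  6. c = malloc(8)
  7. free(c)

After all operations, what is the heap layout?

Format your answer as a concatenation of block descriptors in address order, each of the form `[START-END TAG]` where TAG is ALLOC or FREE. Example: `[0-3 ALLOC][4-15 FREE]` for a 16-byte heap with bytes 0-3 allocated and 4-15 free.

Op 1: a = malloc(2) -> a = 0; heap: [0-1 ALLOC][2-29 FREE]
Op 2: a = realloc(a, 15) -> a = 0; heap: [0-14 ALLOC][15-29 FREE]
Op 3: free(a) -> (freed a); heap: [0-29 FREE]
Op 4: b = malloc(9) -> b = 0; heap: [0-8 ALLOC][9-29 FREE]
Op 5: free(b) -> (freed b); heap: [0-29 FREE]
Op 6: c = malloc(8) -> c = 0; heap: [0-7 ALLOC][8-29 FREE]
Op 7: free(c) -> (freed c); heap: [0-29 FREE]

Answer: [0-29 FREE]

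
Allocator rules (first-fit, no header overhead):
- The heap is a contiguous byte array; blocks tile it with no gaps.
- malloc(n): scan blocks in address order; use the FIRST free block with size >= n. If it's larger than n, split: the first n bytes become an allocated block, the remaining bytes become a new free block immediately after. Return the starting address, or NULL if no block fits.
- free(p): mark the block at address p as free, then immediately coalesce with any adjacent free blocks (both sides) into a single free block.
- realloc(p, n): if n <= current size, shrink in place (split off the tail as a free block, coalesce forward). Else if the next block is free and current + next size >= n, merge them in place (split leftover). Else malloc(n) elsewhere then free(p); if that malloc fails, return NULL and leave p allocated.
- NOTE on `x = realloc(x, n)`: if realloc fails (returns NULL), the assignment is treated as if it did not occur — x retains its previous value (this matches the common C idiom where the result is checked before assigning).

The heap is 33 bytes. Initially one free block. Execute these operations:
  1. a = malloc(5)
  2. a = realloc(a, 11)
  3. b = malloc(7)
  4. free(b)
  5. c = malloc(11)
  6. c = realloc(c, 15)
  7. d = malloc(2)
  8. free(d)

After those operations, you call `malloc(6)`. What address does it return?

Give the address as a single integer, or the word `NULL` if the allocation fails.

Op 1: a = malloc(5) -> a = 0; heap: [0-4 ALLOC][5-32 FREE]
Op 2: a = realloc(a, 11) -> a = 0; heap: [0-10 ALLOC][11-32 FREE]
Op 3: b = malloc(7) -> b = 11; heap: [0-10 ALLOC][11-17 ALLOC][18-32 FREE]
Op 4: free(b) -> (freed b); heap: [0-10 ALLOC][11-32 FREE]
Op 5: c = malloc(11) -> c = 11; heap: [0-10 ALLOC][11-21 ALLOC][22-32 FREE]
Op 6: c = realloc(c, 15) -> c = 11; heap: [0-10 ALLOC][11-25 ALLOC][26-32 FREE]
Op 7: d = malloc(2) -> d = 26; heap: [0-10 ALLOC][11-25 ALLOC][26-27 ALLOC][28-32 FREE]
Op 8: free(d) -> (freed d); heap: [0-10 ALLOC][11-25 ALLOC][26-32 FREE]
malloc(6): first-fit scan over [0-10 ALLOC][11-25 ALLOC][26-32 FREE] -> 26

Answer: 26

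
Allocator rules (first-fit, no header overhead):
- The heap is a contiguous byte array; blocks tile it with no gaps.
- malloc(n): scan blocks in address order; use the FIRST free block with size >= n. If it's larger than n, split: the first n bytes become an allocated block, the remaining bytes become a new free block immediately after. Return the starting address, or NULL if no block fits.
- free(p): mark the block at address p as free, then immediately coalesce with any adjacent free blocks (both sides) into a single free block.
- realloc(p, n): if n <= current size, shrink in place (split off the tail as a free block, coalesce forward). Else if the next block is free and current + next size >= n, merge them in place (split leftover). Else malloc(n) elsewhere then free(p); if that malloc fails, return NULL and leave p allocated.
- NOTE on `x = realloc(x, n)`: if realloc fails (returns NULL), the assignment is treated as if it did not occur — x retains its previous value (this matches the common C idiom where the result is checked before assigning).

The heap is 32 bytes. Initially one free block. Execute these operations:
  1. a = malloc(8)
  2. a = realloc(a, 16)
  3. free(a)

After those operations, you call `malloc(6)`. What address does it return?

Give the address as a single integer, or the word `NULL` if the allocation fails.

Op 1: a = malloc(8) -> a = 0; heap: [0-7 ALLOC][8-31 FREE]
Op 2: a = realloc(a, 16) -> a = 0; heap: [0-15 ALLOC][16-31 FREE]
Op 3: free(a) -> (freed a); heap: [0-31 FREE]
malloc(6): first-fit scan over [0-31 FREE] -> 0

Answer: 0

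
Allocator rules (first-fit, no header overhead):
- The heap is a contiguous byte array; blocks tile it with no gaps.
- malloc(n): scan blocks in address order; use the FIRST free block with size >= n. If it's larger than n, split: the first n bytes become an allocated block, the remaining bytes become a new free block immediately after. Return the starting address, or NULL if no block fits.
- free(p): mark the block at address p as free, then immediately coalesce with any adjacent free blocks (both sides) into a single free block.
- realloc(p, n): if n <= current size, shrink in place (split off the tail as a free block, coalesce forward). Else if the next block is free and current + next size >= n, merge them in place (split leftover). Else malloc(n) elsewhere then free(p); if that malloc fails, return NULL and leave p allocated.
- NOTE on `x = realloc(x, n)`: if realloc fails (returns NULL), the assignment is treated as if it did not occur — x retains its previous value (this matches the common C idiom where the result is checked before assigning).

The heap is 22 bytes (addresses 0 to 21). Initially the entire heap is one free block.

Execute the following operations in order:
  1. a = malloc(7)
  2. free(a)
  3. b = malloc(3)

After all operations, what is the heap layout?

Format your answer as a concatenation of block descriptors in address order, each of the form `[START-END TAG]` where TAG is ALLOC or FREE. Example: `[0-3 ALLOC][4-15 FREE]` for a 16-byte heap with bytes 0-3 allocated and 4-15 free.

Answer: [0-2 ALLOC][3-21 FREE]

Derivation:
Op 1: a = malloc(7) -> a = 0; heap: [0-6 ALLOC][7-21 FREE]
Op 2: free(a) -> (freed a); heap: [0-21 FREE]
Op 3: b = malloc(3) -> b = 0; heap: [0-2 ALLOC][3-21 FREE]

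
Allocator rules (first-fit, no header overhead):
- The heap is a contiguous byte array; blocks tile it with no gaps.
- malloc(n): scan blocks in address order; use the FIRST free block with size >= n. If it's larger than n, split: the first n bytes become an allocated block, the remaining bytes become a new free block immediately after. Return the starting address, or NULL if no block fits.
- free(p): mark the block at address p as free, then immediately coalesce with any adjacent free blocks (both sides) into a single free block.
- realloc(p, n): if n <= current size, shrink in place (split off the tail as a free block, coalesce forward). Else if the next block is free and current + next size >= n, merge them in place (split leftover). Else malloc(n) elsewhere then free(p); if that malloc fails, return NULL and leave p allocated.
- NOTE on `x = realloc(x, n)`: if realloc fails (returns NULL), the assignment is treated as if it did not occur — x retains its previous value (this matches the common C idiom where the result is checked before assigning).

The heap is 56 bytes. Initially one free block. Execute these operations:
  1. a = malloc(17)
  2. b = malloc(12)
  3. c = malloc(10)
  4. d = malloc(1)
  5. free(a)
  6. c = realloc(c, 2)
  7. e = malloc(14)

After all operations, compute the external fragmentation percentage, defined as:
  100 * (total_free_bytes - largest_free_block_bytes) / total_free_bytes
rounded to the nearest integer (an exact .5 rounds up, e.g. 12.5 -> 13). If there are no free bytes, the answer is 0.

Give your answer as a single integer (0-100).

Op 1: a = malloc(17) -> a = 0; heap: [0-16 ALLOC][17-55 FREE]
Op 2: b = malloc(12) -> b = 17; heap: [0-16 ALLOC][17-28 ALLOC][29-55 FREE]
Op 3: c = malloc(10) -> c = 29; heap: [0-16 ALLOC][17-28 ALLOC][29-38 ALLOC][39-55 FREE]
Op 4: d = malloc(1) -> d = 39; heap: [0-16 ALLOC][17-28 ALLOC][29-38 ALLOC][39-39 ALLOC][40-55 FREE]
Op 5: free(a) -> (freed a); heap: [0-16 FREE][17-28 ALLOC][29-38 ALLOC][39-39 ALLOC][40-55 FREE]
Op 6: c = realloc(c, 2) -> c = 29; heap: [0-16 FREE][17-28 ALLOC][29-30 ALLOC][31-38 FREE][39-39 ALLOC][40-55 FREE]
Op 7: e = malloc(14) -> e = 0; heap: [0-13 ALLOC][14-16 FREE][17-28 ALLOC][29-30 ALLOC][31-38 FREE][39-39 ALLOC][40-55 FREE]
Free blocks: [3 8 16] total_free=27 largest=16 -> 100*(27-16)/27 = 1100/27 ≈ 40.741 -> rounds to 41

Answer: 41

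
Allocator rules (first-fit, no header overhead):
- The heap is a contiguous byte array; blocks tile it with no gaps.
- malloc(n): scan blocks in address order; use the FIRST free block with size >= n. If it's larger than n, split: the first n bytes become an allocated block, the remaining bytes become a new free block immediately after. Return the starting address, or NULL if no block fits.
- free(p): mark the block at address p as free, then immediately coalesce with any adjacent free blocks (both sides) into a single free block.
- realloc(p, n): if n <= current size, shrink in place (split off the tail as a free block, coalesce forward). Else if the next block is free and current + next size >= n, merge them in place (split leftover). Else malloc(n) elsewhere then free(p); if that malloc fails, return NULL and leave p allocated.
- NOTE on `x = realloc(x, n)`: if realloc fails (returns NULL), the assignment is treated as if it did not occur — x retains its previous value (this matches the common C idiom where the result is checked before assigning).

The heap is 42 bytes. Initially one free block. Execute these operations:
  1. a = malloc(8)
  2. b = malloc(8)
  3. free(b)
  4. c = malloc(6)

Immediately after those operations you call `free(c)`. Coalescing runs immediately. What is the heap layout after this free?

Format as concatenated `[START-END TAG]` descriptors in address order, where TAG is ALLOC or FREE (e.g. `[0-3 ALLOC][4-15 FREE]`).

Answer: [0-7 ALLOC][8-41 FREE]

Derivation:
Op 1: a = malloc(8) -> a = 0; heap: [0-7 ALLOC][8-41 FREE]
Op 2: b = malloc(8) -> b = 8; heap: [0-7 ALLOC][8-15 ALLOC][16-41 FREE]
Op 3: free(b) -> (freed b); heap: [0-7 ALLOC][8-41 FREE]
Op 4: c = malloc(6) -> c = 8; heap: [0-7 ALLOC][8-13 ALLOC][14-41 FREE]
free(c): c = 8 -> block [8-13 ALLOC]; mark free, coalesce with adjacent free neighbors -> [0-7 ALLOC][8-41 FREE]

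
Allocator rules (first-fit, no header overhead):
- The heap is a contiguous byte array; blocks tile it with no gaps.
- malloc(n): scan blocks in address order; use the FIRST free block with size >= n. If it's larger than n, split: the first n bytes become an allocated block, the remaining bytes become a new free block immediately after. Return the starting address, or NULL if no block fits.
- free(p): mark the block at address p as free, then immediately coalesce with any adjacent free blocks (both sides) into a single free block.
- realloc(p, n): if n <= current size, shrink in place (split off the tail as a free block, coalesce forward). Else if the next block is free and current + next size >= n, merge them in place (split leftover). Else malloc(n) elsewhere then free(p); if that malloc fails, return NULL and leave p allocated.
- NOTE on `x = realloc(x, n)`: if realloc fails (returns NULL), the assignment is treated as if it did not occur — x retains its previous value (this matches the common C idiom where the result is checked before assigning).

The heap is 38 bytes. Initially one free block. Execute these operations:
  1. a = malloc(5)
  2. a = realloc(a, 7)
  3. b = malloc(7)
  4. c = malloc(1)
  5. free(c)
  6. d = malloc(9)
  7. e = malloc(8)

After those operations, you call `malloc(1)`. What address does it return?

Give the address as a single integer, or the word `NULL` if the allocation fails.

Answer: 31

Derivation:
Op 1: a = malloc(5) -> a = 0; heap: [0-4 ALLOC][5-37 FREE]
Op 2: a = realloc(a, 7) -> a = 0; heap: [0-6 ALLOC][7-37 FREE]
Op 3: b = malloc(7) -> b = 7; heap: [0-6 ALLOC][7-13 ALLOC][14-37 FREE]
Op 4: c = malloc(1) -> c = 14; heap: [0-6 ALLOC][7-13 ALLOC][14-14 ALLOC][15-37 FREE]
Op 5: free(c) -> (freed c); heap: [0-6 ALLOC][7-13 ALLOC][14-37 FREE]
Op 6: d = malloc(9) -> d = 14; heap: [0-6 ALLOC][7-13 ALLOC][14-22 ALLOC][23-37 FREE]
Op 7: e = malloc(8) -> e = 23; heap: [0-6 ALLOC][7-13 ALLOC][14-22 ALLOC][23-30 ALLOC][31-37 FREE]
malloc(1): first-fit scan over [0-6 ALLOC][7-13 ALLOC][14-22 ALLOC][23-30 ALLOC][31-37 FREE] -> 31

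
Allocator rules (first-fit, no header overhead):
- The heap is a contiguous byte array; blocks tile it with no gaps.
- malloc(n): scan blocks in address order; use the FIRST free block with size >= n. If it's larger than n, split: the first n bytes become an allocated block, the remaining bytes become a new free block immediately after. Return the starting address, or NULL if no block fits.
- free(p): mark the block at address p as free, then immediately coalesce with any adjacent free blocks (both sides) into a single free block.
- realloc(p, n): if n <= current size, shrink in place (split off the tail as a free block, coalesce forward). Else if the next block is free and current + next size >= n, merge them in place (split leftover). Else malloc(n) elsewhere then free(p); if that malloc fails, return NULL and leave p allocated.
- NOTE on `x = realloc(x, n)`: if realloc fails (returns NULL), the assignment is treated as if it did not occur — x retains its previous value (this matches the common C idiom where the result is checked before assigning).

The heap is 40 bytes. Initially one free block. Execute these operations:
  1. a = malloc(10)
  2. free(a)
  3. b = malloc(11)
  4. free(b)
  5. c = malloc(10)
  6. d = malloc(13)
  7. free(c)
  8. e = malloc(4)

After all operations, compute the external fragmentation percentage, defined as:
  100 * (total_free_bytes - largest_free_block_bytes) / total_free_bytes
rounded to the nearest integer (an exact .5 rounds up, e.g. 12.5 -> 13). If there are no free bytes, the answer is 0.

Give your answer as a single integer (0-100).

Answer: 26

Derivation:
Op 1: a = malloc(10) -> a = 0; heap: [0-9 ALLOC][10-39 FREE]
Op 2: free(a) -> (freed a); heap: [0-39 FREE]
Op 3: b = malloc(11) -> b = 0; heap: [0-10 ALLOC][11-39 FREE]
Op 4: free(b) -> (freed b); heap: [0-39 FREE]
Op 5: c = malloc(10) -> c = 0; heap: [0-9 ALLOC][10-39 FREE]
Op 6: d = malloc(13) -> d = 10; heap: [0-9 ALLOC][10-22 ALLOC][23-39 FREE]
Op 7: free(c) -> (freed c); heap: [0-9 FREE][10-22 ALLOC][23-39 FREE]
Op 8: e = malloc(4) -> e = 0; heap: [0-3 ALLOC][4-9 FREE][10-22 ALLOC][23-39 FREE]
Free blocks: [6 17] total_free=23 largest=17 -> 100*(23-17)/23 = 600/23 ≈ 26.087 -> rounds to 26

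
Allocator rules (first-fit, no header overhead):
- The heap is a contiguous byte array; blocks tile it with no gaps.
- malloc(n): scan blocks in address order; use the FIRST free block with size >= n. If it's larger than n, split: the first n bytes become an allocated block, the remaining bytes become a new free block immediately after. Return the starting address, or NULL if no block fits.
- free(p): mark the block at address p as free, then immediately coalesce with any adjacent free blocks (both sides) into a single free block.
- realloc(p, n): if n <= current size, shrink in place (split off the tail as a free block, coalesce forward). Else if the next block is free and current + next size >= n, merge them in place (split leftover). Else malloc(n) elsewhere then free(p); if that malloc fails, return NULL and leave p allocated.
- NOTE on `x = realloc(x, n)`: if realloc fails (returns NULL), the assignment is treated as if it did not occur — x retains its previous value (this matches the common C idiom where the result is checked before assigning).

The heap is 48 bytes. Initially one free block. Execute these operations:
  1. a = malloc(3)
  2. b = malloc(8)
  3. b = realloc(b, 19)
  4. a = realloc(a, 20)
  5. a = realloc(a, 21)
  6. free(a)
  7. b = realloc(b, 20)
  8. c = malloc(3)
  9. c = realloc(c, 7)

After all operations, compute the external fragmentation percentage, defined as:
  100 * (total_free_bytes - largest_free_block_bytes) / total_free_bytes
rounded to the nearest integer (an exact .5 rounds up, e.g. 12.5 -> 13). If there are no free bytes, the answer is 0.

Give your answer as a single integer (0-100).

Op 1: a = malloc(3) -> a = 0; heap: [0-2 ALLOC][3-47 FREE]
Op 2: b = malloc(8) -> b = 3; heap: [0-2 ALLOC][3-10 ALLOC][11-47 FREE]
Op 3: b = realloc(b, 19) -> b = 3; heap: [0-2 ALLOC][3-21 ALLOC][22-47 FREE]
Op 4: a = realloc(a, 20) -> a = 22; heap: [0-2 FREE][3-21 ALLOC][22-41 ALLOC][42-47 FREE]
Op 5: a = realloc(a, 21) -> a = 22; heap: [0-2 FREE][3-21 ALLOC][22-42 ALLOC][43-47 FREE]
Op 6: free(a) -> (freed a); heap: [0-2 FREE][3-21 ALLOC][22-47 FREE]
Op 7: b = realloc(b, 20) -> b = 3; heap: [0-2 FREE][3-22 ALLOC][23-47 FREE]
Op 8: c = malloc(3) -> c = 0; heap: [0-2 ALLOC][3-22 ALLOC][23-47 FREE]
Op 9: c = realloc(c, 7) -> c = 23; heap: [0-2 FREE][3-22 ALLOC][23-29 ALLOC][30-47 FREE]
Free blocks: [3 18] total_free=21 largest=18 -> 100*(21-18)/21 = 300/21 ≈ 14.286 -> rounds to 14

Answer: 14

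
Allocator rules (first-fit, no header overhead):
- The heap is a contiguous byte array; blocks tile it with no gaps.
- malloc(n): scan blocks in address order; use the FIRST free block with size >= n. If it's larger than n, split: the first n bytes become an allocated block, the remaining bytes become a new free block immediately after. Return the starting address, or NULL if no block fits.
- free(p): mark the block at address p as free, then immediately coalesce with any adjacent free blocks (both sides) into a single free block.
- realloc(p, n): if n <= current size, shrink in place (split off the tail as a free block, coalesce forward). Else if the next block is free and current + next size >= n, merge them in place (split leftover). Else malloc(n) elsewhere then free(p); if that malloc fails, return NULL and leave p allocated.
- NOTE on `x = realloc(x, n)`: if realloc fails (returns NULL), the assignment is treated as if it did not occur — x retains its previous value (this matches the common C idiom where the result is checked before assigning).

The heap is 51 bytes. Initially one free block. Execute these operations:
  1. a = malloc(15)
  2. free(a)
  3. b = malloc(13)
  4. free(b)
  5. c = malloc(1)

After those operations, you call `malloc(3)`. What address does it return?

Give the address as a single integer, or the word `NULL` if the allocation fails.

Op 1: a = malloc(15) -> a = 0; heap: [0-14 ALLOC][15-50 FREE]
Op 2: free(a) -> (freed a); heap: [0-50 FREE]
Op 3: b = malloc(13) -> b = 0; heap: [0-12 ALLOC][13-50 FREE]
Op 4: free(b) -> (freed b); heap: [0-50 FREE]
Op 5: c = malloc(1) -> c = 0; heap: [0-0 ALLOC][1-50 FREE]
malloc(3): first-fit scan over [0-0 ALLOC][1-50 FREE] -> 1

Answer: 1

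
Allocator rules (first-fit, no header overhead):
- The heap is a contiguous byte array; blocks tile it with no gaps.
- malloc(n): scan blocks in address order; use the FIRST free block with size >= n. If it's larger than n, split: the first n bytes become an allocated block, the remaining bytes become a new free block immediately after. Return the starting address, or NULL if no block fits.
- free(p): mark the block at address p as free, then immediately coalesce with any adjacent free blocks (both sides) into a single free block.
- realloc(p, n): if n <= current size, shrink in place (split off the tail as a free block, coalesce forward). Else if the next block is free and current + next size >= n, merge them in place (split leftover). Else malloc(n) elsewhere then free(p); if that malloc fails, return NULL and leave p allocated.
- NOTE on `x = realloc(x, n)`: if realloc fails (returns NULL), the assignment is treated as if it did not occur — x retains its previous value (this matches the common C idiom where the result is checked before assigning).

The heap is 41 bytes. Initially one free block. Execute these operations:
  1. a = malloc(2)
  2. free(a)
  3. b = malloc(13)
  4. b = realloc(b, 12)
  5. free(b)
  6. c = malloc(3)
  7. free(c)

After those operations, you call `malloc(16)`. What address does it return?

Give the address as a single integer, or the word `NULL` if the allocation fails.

Op 1: a = malloc(2) -> a = 0; heap: [0-1 ALLOC][2-40 FREE]
Op 2: free(a) -> (freed a); heap: [0-40 FREE]
Op 3: b = malloc(13) -> b = 0; heap: [0-12 ALLOC][13-40 FREE]
Op 4: b = realloc(b, 12) -> b = 0; heap: [0-11 ALLOC][12-40 FREE]
Op 5: free(b) -> (freed b); heap: [0-40 FREE]
Op 6: c = malloc(3) -> c = 0; heap: [0-2 ALLOC][3-40 FREE]
Op 7: free(c) -> (freed c); heap: [0-40 FREE]
malloc(16): first-fit scan over [0-40 FREE] -> 0

Answer: 0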